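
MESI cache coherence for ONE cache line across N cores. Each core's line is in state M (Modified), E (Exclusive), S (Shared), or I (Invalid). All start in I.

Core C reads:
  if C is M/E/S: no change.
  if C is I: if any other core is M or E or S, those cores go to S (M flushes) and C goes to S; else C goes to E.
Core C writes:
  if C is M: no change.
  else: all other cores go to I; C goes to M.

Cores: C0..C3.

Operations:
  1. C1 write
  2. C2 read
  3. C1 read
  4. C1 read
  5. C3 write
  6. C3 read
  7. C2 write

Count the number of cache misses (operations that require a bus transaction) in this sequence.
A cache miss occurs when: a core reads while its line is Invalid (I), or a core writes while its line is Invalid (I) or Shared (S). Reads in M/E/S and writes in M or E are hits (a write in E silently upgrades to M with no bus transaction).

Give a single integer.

Answer: 4

Derivation:
Op 1: C1 write [C1 write: invalidate none -> C1=M] -> [I,M,I,I] [MISS #1: write from I]
Op 2: C2 read [C2 read from I: others=['C1=M'] -> C2=S, others downsized to S] -> [I,S,S,I] [MISS #2: read from I]
Op 3: C1 read [C1 read: already in S, no change] -> [I,S,S,I] [hit: read from S]
Op 4: C1 read [C1 read: already in S, no change] -> [I,S,S,I] [hit: read from S]
Op 5: C3 write [C3 write: invalidate ['C1=S', 'C2=S'] -> C3=M] -> [I,I,I,M] [MISS #3: write from I]
Op 6: C3 read [C3 read: already in M, no change] -> [I,I,I,M] [hit: read from M]
Op 7: C2 write [C2 write: invalidate ['C3=M'] -> C2=M] -> [I,I,M,I] [MISS #4: write from I]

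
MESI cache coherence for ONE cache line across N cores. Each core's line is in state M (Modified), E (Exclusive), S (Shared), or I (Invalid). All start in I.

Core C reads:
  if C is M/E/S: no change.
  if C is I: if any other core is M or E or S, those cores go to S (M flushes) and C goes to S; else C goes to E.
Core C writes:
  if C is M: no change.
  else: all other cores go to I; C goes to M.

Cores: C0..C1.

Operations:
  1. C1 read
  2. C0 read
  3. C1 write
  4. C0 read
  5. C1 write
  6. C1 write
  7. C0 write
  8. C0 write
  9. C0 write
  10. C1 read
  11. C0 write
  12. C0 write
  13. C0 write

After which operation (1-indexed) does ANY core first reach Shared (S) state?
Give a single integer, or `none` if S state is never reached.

Op 1: C1 read [C1 read from I: no other sharers -> C1=E (exclusive)] -> [I,E]
Op 2: C0 read [C0 read from I: others=['C1=E'] -> C0=S, others downsized to S] -> [S,S]
  -> First S state at op 2; remaining ops need not be traced.

Answer: 2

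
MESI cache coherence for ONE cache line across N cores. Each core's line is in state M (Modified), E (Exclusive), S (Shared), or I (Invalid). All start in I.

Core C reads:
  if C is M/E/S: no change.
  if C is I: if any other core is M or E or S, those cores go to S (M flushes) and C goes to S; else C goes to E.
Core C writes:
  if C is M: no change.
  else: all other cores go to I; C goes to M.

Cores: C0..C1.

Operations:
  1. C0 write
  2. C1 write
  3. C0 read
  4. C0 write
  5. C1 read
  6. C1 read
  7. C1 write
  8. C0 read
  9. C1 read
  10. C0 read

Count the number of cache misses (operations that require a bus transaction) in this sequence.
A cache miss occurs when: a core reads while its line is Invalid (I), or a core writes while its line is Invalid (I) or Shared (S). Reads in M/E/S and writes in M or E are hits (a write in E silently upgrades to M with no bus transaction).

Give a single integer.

Op 1: C0 write [C0 write: invalidate none -> C0=M] -> [M,I] [MISS #1: write from I]
Op 2: C1 write [C1 write: invalidate ['C0=M'] -> C1=M] -> [I,M] [MISS #2: write from I]
Op 3: C0 read [C0 read from I: others=['C1=M'] -> C0=S, others downsized to S] -> [S,S] [MISS #3: read from I]
Op 4: C0 write [C0 write: invalidate ['C1=S'] -> C0=M] -> [M,I] [MISS #4: write from S]
Op 5: C1 read [C1 read from I: others=['C0=M'] -> C1=S, others downsized to S] -> [S,S] [MISS #5: read from I]
Op 6: C1 read [C1 read: already in S, no change] -> [S,S] [hit: read from S]
Op 7: C1 write [C1 write: invalidate ['C0=S'] -> C1=M] -> [I,M] [MISS #6: write from S]
Op 8: C0 read [C0 read from I: others=['C1=M'] -> C0=S, others downsized to S] -> [S,S] [MISS #7: read from I]
Op 9: C1 read [C1 read: already in S, no change] -> [S,S] [hit: read from S]
Op 10: C0 read [C0 read: already in S, no change] -> [S,S] [hit: read from S]

Answer: 7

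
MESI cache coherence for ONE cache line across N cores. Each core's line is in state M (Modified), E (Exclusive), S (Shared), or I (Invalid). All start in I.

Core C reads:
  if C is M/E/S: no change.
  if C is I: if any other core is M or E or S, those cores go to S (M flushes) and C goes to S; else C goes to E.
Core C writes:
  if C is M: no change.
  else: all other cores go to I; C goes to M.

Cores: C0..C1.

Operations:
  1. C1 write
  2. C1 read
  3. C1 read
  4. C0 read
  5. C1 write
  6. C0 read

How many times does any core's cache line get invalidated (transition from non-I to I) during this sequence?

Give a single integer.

Answer: 1

Derivation:
Op 1: C1 write [C1 write: invalidate none -> C1=M] -> [I,M] (invalidations this op: 0; running total: 0)
Op 2: C1 read [C1 read: already in M, no change] -> [I,M] (invalidations this op: 0; running total: 0)
Op 3: C1 read [C1 read: already in M, no change] -> [I,M] (invalidations this op: 0; running total: 0)
Op 4: C0 read [C0 read from I: others=['C1=M'] -> C0=S, others downsized to S] -> [S,S] (invalidations this op: 0; running total: 0)
Op 5: C1 write [C1 write: invalidate ['C0=S'] -> C1=M] -> [I,M] (invalidations this op: 1; running total: 1)
Op 6: C0 read [C0 read from I: others=['C1=M'] -> C0=S, others downsized to S] -> [S,S] (invalidations this op: 0; running total: 1)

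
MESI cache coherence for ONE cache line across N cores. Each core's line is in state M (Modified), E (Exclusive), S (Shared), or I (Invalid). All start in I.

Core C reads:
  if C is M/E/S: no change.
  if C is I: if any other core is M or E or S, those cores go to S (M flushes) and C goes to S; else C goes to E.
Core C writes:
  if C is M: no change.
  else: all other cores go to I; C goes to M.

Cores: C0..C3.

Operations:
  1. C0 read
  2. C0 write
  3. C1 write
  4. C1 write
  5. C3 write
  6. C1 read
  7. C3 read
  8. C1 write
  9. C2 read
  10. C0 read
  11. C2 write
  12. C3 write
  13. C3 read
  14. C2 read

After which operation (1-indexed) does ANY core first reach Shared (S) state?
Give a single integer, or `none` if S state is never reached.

Answer: 6

Derivation:
Op 1: C0 read [C0 read from I: no other sharers -> C0=E (exclusive)] -> [E,I,I,I]
Op 2: C0 write [C0 write: invalidate none -> C0=M] -> [M,I,I,I]
Op 3: C1 write [C1 write: invalidate ['C0=M'] -> C1=M] -> [I,M,I,I]
Op 4: C1 write [C1 write: already M (modified), no change] -> [I,M,I,I]
Op 5: C3 write [C3 write: invalidate ['C1=M'] -> C3=M] -> [I,I,I,M]
Op 6: C1 read [C1 read from I: others=['C3=M'] -> C1=S, others downsized to S] -> [I,S,I,S]
  -> First S state at op 6; remaining ops need not be traced.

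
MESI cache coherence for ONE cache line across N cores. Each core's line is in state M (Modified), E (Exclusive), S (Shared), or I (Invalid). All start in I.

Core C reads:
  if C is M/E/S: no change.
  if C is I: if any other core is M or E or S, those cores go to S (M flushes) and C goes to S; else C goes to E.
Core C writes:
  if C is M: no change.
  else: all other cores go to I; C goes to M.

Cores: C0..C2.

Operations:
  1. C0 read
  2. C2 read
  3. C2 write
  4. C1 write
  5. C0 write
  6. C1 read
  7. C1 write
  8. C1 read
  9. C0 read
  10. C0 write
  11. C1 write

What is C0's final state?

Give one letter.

Answer: I

Derivation:
Op 1: C0 read [C0 read from I: no other sharers -> C0=E (exclusive)] -> [E,I,I]
Op 2: C2 read [C2 read from I: others=['C0=E'] -> C2=S, others downsized to S] -> [S,I,S]
Op 3: C2 write [C2 write: invalidate ['C0=S'] -> C2=M] -> [I,I,M]
Op 4: C1 write [C1 write: invalidate ['C2=M'] -> C1=M] -> [I,M,I]
Op 5: C0 write [C0 write: invalidate ['C1=M'] -> C0=M] -> [M,I,I]
Op 6: C1 read [C1 read from I: others=['C0=M'] -> C1=S, others downsized to S] -> [S,S,I]
Op 7: C1 write [C1 write: invalidate ['C0=S'] -> C1=M] -> [I,M,I]
Op 8: C1 read [C1 read: already in M, no change] -> [I,M,I]
Op 9: C0 read [C0 read from I: others=['C1=M'] -> C0=S, others downsized to S] -> [S,S,I]
Op 10: C0 write [C0 write: invalidate ['C1=S'] -> C0=M] -> [M,I,I]
Op 11: C1 write [C1 write: invalidate ['C0=M'] -> C1=M] -> [I,M,I]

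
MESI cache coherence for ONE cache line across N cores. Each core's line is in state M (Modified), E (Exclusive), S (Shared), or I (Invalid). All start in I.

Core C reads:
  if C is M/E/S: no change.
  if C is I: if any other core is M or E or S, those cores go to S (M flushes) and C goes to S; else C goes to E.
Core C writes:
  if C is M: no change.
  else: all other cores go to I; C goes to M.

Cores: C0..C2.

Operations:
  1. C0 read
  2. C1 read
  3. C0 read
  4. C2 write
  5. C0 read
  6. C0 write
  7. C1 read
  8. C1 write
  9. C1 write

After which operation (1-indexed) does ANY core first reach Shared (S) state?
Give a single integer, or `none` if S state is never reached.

Op 1: C0 read [C0 read from I: no other sharers -> C0=E (exclusive)] -> [E,I,I]
Op 2: C1 read [C1 read from I: others=['C0=E'] -> C1=S, others downsized to S] -> [S,S,I]
  -> First S state at op 2; remaining ops need not be traced.

Answer: 2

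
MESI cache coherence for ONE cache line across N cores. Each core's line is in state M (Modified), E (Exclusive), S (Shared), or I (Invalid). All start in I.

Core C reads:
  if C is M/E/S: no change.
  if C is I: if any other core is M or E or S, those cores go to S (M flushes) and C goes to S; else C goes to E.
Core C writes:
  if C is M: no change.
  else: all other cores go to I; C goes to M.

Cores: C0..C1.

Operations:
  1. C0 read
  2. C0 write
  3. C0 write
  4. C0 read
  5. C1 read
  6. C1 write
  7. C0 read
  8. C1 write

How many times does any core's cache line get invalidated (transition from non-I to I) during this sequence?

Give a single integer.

Answer: 2

Derivation:
Op 1: C0 read [C0 read from I: no other sharers -> C0=E (exclusive)] -> [E,I] (invalidations this op: 0; running total: 0)
Op 2: C0 write [C0 write: invalidate none -> C0=M] -> [M,I] (invalidations this op: 0; running total: 0)
Op 3: C0 write [C0 write: already M (modified), no change] -> [M,I] (invalidations this op: 0; running total: 0)
Op 4: C0 read [C0 read: already in M, no change] -> [M,I] (invalidations this op: 0; running total: 0)
Op 5: C1 read [C1 read from I: others=['C0=M'] -> C1=S, others downsized to S] -> [S,S] (invalidations this op: 0; running total: 0)
Op 6: C1 write [C1 write: invalidate ['C0=S'] -> C1=M] -> [I,M] (invalidations this op: 1; running total: 1)
Op 7: C0 read [C0 read from I: others=['C1=M'] -> C0=S, others downsized to S] -> [S,S] (invalidations this op: 0; running total: 1)
Op 8: C1 write [C1 write: invalidate ['C0=S'] -> C1=M] -> [I,M] (invalidations this op: 1; running total: 2)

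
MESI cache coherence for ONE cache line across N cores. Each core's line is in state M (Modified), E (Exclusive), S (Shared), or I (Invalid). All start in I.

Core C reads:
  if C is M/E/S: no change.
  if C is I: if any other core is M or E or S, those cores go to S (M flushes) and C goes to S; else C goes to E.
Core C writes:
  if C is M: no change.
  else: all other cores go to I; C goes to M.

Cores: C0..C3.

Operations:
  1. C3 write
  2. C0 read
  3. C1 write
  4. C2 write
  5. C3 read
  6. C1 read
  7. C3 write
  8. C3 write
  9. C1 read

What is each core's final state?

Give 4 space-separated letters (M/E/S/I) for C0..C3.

Op 1: C3 write [C3 write: invalidate none -> C3=M] -> [I,I,I,M]
Op 2: C0 read [C0 read from I: others=['C3=M'] -> C0=S, others downsized to S] -> [S,I,I,S]
Op 3: C1 write [C1 write: invalidate ['C0=S', 'C3=S'] -> C1=M] -> [I,M,I,I]
Op 4: C2 write [C2 write: invalidate ['C1=M'] -> C2=M] -> [I,I,M,I]
Op 5: C3 read [C3 read from I: others=['C2=M'] -> C3=S, others downsized to S] -> [I,I,S,S]
Op 6: C1 read [C1 read from I: others=['C2=S', 'C3=S'] -> C1=S, others downsized to S] -> [I,S,S,S]
Op 7: C3 write [C3 write: invalidate ['C1=S', 'C2=S'] -> C3=M] -> [I,I,I,M]
Op 8: C3 write [C3 write: already M (modified), no change] -> [I,I,I,M]
Op 9: C1 read [C1 read from I: others=['C3=M'] -> C1=S, others downsized to S] -> [I,S,I,S]

Answer: I S I S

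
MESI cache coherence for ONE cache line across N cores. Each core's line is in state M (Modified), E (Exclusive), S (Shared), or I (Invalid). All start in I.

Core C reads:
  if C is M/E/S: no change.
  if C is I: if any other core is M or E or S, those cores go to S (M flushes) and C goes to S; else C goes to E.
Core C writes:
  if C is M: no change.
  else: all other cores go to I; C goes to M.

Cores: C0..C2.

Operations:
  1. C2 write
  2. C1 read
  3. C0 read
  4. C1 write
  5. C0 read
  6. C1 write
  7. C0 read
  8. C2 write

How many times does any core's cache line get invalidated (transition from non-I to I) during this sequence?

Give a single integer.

Answer: 5

Derivation:
Op 1: C2 write [C2 write: invalidate none -> C2=M] -> [I,I,M] (invalidations this op: 0; running total: 0)
Op 2: C1 read [C1 read from I: others=['C2=M'] -> C1=S, others downsized to S] -> [I,S,S] (invalidations this op: 0; running total: 0)
Op 3: C0 read [C0 read from I: others=['C1=S', 'C2=S'] -> C0=S, others downsized to S] -> [S,S,S] (invalidations this op: 0; running total: 0)
Op 4: C1 write [C1 write: invalidate ['C0=S', 'C2=S'] -> C1=M] -> [I,M,I] (invalidations this op: 2; running total: 2)
Op 5: C0 read [C0 read from I: others=['C1=M'] -> C0=S, others downsized to S] -> [S,S,I] (invalidations this op: 0; running total: 2)
Op 6: C1 write [C1 write: invalidate ['C0=S'] -> C1=M] -> [I,M,I] (invalidations this op: 1; running total: 3)
Op 7: C0 read [C0 read from I: others=['C1=M'] -> C0=S, others downsized to S] -> [S,S,I] (invalidations this op: 0; running total: 3)
Op 8: C2 write [C2 write: invalidate ['C0=S', 'C1=S'] -> C2=M] -> [I,I,M] (invalidations this op: 2; running total: 5)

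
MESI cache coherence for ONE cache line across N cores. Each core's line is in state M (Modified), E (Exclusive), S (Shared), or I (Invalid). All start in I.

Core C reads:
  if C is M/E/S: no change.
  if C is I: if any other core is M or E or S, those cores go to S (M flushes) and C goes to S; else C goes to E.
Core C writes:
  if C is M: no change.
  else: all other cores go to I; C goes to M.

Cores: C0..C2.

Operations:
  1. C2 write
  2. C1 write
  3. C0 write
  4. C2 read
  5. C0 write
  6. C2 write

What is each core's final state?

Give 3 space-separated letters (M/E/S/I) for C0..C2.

Op 1: C2 write [C2 write: invalidate none -> C2=M] -> [I,I,M]
Op 2: C1 write [C1 write: invalidate ['C2=M'] -> C1=M] -> [I,M,I]
Op 3: C0 write [C0 write: invalidate ['C1=M'] -> C0=M] -> [M,I,I]
Op 4: C2 read [C2 read from I: others=['C0=M'] -> C2=S, others downsized to S] -> [S,I,S]
Op 5: C0 write [C0 write: invalidate ['C2=S'] -> C0=M] -> [M,I,I]
Op 6: C2 write [C2 write: invalidate ['C0=M'] -> C2=M] -> [I,I,M]

Answer: I I M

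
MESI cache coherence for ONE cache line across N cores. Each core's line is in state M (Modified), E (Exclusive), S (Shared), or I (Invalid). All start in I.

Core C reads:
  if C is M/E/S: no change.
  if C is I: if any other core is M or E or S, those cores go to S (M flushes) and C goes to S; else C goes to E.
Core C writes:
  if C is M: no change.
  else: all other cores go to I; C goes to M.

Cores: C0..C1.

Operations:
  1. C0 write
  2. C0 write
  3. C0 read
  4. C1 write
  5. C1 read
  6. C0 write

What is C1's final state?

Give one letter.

Op 1: C0 write [C0 write: invalidate none -> C0=M] -> [M,I]
Op 2: C0 write [C0 write: already M (modified), no change] -> [M,I]
Op 3: C0 read [C0 read: already in M, no change] -> [M,I]
Op 4: C1 write [C1 write: invalidate ['C0=M'] -> C1=M] -> [I,M]
Op 5: C1 read [C1 read: already in M, no change] -> [I,M]
Op 6: C0 write [C0 write: invalidate ['C1=M'] -> C0=M] -> [M,I]

Answer: I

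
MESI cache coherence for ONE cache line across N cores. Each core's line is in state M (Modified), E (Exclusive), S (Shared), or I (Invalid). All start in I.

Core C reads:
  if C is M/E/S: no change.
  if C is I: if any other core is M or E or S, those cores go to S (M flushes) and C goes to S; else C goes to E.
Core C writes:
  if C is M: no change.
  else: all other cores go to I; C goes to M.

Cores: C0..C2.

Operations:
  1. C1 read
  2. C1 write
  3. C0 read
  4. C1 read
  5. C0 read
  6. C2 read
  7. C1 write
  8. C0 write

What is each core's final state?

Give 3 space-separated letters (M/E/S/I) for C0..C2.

Op 1: C1 read [C1 read from I: no other sharers -> C1=E (exclusive)] -> [I,E,I]
Op 2: C1 write [C1 write: invalidate none -> C1=M] -> [I,M,I]
Op 3: C0 read [C0 read from I: others=['C1=M'] -> C0=S, others downsized to S] -> [S,S,I]
Op 4: C1 read [C1 read: already in S, no change] -> [S,S,I]
Op 5: C0 read [C0 read: already in S, no change] -> [S,S,I]
Op 6: C2 read [C2 read from I: others=['C0=S', 'C1=S'] -> C2=S, others downsized to S] -> [S,S,S]
Op 7: C1 write [C1 write: invalidate ['C0=S', 'C2=S'] -> C1=M] -> [I,M,I]
Op 8: C0 write [C0 write: invalidate ['C1=M'] -> C0=M] -> [M,I,I]

Answer: M I I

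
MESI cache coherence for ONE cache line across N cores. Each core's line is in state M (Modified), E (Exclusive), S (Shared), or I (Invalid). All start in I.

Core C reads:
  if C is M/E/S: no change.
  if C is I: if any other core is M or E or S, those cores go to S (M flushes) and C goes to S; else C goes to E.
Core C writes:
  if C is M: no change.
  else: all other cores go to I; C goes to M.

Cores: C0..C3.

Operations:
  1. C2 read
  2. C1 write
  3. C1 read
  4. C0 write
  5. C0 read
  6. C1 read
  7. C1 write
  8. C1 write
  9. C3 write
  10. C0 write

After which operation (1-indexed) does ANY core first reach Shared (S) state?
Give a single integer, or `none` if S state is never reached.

Answer: 6

Derivation:
Op 1: C2 read [C2 read from I: no other sharers -> C2=E (exclusive)] -> [I,I,E,I]
Op 2: C1 write [C1 write: invalidate ['C2=E'] -> C1=M] -> [I,M,I,I]
Op 3: C1 read [C1 read: already in M, no change] -> [I,M,I,I]
Op 4: C0 write [C0 write: invalidate ['C1=M'] -> C0=M] -> [M,I,I,I]
Op 5: C0 read [C0 read: already in M, no change] -> [M,I,I,I]
Op 6: C1 read [C1 read from I: others=['C0=M'] -> C1=S, others downsized to S] -> [S,S,I,I]
  -> First S state at op 6; remaining ops need not be traced.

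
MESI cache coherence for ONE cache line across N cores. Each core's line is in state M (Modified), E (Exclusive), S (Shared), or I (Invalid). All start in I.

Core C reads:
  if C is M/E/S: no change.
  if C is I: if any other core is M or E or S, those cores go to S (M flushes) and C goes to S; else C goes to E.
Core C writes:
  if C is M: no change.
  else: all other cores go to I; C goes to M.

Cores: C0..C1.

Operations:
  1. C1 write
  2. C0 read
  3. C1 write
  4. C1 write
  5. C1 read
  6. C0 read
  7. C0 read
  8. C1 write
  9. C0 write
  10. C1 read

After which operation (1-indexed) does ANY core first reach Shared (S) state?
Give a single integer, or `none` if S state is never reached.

Op 1: C1 write [C1 write: invalidate none -> C1=M] -> [I,M]
Op 2: C0 read [C0 read from I: others=['C1=M'] -> C0=S, others downsized to S] -> [S,S]
  -> First S state at op 2; remaining ops need not be traced.

Answer: 2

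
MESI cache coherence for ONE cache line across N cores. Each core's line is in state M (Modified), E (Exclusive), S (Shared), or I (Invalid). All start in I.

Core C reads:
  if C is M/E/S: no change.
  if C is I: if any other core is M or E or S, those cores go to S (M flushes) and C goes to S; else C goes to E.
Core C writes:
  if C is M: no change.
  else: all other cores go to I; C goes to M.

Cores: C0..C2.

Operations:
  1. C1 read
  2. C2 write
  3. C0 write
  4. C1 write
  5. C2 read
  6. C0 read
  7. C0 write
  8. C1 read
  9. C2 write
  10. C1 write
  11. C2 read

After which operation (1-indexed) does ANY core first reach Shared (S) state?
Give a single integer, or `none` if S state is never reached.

Op 1: C1 read [C1 read from I: no other sharers -> C1=E (exclusive)] -> [I,E,I]
Op 2: C2 write [C2 write: invalidate ['C1=E'] -> C2=M] -> [I,I,M]
Op 3: C0 write [C0 write: invalidate ['C2=M'] -> C0=M] -> [M,I,I]
Op 4: C1 write [C1 write: invalidate ['C0=M'] -> C1=M] -> [I,M,I]
Op 5: C2 read [C2 read from I: others=['C1=M'] -> C2=S, others downsized to S] -> [I,S,S]
  -> First S state at op 5; remaining ops need not be traced.

Answer: 5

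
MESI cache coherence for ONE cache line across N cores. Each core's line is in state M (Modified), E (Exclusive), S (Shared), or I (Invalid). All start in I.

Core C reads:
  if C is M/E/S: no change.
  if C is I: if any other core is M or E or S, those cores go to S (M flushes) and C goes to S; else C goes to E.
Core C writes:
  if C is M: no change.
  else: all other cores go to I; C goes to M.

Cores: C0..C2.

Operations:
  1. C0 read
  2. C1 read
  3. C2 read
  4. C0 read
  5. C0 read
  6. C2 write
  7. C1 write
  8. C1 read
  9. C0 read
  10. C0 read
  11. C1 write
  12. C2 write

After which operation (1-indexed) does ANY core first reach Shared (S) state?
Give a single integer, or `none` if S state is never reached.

Answer: 2

Derivation:
Op 1: C0 read [C0 read from I: no other sharers -> C0=E (exclusive)] -> [E,I,I]
Op 2: C1 read [C1 read from I: others=['C0=E'] -> C1=S, others downsized to S] -> [S,S,I]
  -> First S state at op 2; remaining ops need not be traced.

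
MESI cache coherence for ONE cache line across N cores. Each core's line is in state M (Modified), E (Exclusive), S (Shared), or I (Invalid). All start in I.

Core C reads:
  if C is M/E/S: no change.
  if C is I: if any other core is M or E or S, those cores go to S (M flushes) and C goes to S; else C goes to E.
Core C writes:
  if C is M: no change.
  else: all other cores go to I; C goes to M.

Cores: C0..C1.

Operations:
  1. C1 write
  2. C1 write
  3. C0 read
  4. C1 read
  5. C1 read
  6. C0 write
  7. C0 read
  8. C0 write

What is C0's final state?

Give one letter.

Op 1: C1 write [C1 write: invalidate none -> C1=M] -> [I,M]
Op 2: C1 write [C1 write: already M (modified), no change] -> [I,M]
Op 3: C0 read [C0 read from I: others=['C1=M'] -> C0=S, others downsized to S] -> [S,S]
Op 4: C1 read [C1 read: already in S, no change] -> [S,S]
Op 5: C1 read [C1 read: already in S, no change] -> [S,S]
Op 6: C0 write [C0 write: invalidate ['C1=S'] -> C0=M] -> [M,I]
Op 7: C0 read [C0 read: already in M, no change] -> [M,I]
Op 8: C0 write [C0 write: already M (modified), no change] -> [M,I]

Answer: M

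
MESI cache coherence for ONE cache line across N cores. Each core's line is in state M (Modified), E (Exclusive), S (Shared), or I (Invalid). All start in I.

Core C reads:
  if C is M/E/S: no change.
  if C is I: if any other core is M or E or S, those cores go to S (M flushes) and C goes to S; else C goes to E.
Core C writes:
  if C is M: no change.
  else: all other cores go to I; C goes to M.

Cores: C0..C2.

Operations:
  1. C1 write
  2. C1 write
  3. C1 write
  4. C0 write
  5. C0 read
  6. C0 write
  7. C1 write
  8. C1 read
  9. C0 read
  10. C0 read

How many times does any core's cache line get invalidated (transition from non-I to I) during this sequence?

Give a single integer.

Op 1: C1 write [C1 write: invalidate none -> C1=M] -> [I,M,I] (invalidations this op: 0; running total: 0)
Op 2: C1 write [C1 write: already M (modified), no change] -> [I,M,I] (invalidations this op: 0; running total: 0)
Op 3: C1 write [C1 write: already M (modified), no change] -> [I,M,I] (invalidations this op: 0; running total: 0)
Op 4: C0 write [C0 write: invalidate ['C1=M'] -> C0=M] -> [M,I,I] (invalidations this op: 1; running total: 1)
Op 5: C0 read [C0 read: already in M, no change] -> [M,I,I] (invalidations this op: 0; running total: 1)
Op 6: C0 write [C0 write: already M (modified), no change] -> [M,I,I] (invalidations this op: 0; running total: 1)
Op 7: C1 write [C1 write: invalidate ['C0=M'] -> C1=M] -> [I,M,I] (invalidations this op: 1; running total: 2)
Op 8: C1 read [C1 read: already in M, no change] -> [I,M,I] (invalidations this op: 0; running total: 2)
Op 9: C0 read [C0 read from I: others=['C1=M'] -> C0=S, others downsized to S] -> [S,S,I] (invalidations this op: 0; running total: 2)
Op 10: C0 read [C0 read: already in S, no change] -> [S,S,I] (invalidations this op: 0; running total: 2)

Answer: 2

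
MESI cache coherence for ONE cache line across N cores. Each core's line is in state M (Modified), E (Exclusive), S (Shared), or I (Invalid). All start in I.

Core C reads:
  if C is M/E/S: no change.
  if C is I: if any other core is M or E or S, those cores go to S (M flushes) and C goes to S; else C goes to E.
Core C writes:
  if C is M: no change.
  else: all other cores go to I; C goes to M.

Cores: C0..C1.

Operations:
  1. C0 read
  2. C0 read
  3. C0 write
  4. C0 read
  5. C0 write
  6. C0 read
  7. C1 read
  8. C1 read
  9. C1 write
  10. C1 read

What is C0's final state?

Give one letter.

Op 1: C0 read [C0 read from I: no other sharers -> C0=E (exclusive)] -> [E,I]
Op 2: C0 read [C0 read: already in E, no change] -> [E,I]
Op 3: C0 write [C0 write: invalidate none -> C0=M] -> [M,I]
Op 4: C0 read [C0 read: already in M, no change] -> [M,I]
Op 5: C0 write [C0 write: already M (modified), no change] -> [M,I]
Op 6: C0 read [C0 read: already in M, no change] -> [M,I]
Op 7: C1 read [C1 read from I: others=['C0=M'] -> C1=S, others downsized to S] -> [S,S]
Op 8: C1 read [C1 read: already in S, no change] -> [S,S]
Op 9: C1 write [C1 write: invalidate ['C0=S'] -> C1=M] -> [I,M]
Op 10: C1 read [C1 read: already in M, no change] -> [I,M]

Answer: I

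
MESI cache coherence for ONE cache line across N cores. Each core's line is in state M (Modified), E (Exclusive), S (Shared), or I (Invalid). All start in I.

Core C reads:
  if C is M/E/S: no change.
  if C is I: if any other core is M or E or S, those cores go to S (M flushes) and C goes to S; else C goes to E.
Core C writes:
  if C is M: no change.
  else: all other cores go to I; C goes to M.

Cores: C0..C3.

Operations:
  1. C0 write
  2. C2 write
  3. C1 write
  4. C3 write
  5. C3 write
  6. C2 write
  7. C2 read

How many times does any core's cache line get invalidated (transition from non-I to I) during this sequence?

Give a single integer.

Op 1: C0 write [C0 write: invalidate none -> C0=M] -> [M,I,I,I] (invalidations this op: 0; running total: 0)
Op 2: C2 write [C2 write: invalidate ['C0=M'] -> C2=M] -> [I,I,M,I] (invalidations this op: 1; running total: 1)
Op 3: C1 write [C1 write: invalidate ['C2=M'] -> C1=M] -> [I,M,I,I] (invalidations this op: 1; running total: 2)
Op 4: C3 write [C3 write: invalidate ['C1=M'] -> C3=M] -> [I,I,I,M] (invalidations this op: 1; running total: 3)
Op 5: C3 write [C3 write: already M (modified), no change] -> [I,I,I,M] (invalidations this op: 0; running total: 3)
Op 6: C2 write [C2 write: invalidate ['C3=M'] -> C2=M] -> [I,I,M,I] (invalidations this op: 1; running total: 4)
Op 7: C2 read [C2 read: already in M, no change] -> [I,I,M,I] (invalidations this op: 0; running total: 4)

Answer: 4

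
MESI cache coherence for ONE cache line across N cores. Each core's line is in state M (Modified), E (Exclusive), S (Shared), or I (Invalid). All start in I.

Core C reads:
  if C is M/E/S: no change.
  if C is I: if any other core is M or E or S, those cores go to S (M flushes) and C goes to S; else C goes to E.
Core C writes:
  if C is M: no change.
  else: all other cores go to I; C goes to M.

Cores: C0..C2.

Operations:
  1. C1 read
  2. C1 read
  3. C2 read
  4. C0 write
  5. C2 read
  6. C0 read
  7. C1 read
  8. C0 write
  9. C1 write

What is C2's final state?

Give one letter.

Op 1: C1 read [C1 read from I: no other sharers -> C1=E (exclusive)] -> [I,E,I]
Op 2: C1 read [C1 read: already in E, no change] -> [I,E,I]
Op 3: C2 read [C2 read from I: others=['C1=E'] -> C2=S, others downsized to S] -> [I,S,S]
Op 4: C0 write [C0 write: invalidate ['C1=S', 'C2=S'] -> C0=M] -> [M,I,I]
Op 5: C2 read [C2 read from I: others=['C0=M'] -> C2=S, others downsized to S] -> [S,I,S]
Op 6: C0 read [C0 read: already in S, no change] -> [S,I,S]
Op 7: C1 read [C1 read from I: others=['C0=S', 'C2=S'] -> C1=S, others downsized to S] -> [S,S,S]
Op 8: C0 write [C0 write: invalidate ['C1=S', 'C2=S'] -> C0=M] -> [M,I,I]
Op 9: C1 write [C1 write: invalidate ['C0=M'] -> C1=M] -> [I,M,I]

Answer: I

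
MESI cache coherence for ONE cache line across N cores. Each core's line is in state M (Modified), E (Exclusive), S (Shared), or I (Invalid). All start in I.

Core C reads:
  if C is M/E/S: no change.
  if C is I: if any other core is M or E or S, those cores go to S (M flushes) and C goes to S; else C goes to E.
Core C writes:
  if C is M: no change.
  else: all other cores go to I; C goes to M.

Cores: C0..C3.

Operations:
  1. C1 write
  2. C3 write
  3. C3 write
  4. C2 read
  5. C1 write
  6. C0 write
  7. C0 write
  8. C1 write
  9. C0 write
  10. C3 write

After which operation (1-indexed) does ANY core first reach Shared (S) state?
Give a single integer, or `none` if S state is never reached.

Op 1: C1 write [C1 write: invalidate none -> C1=M] -> [I,M,I,I]
Op 2: C3 write [C3 write: invalidate ['C1=M'] -> C3=M] -> [I,I,I,M]
Op 3: C3 write [C3 write: already M (modified), no change] -> [I,I,I,M]
Op 4: C2 read [C2 read from I: others=['C3=M'] -> C2=S, others downsized to S] -> [I,I,S,S]
  -> First S state at op 4; remaining ops need not be traced.

Answer: 4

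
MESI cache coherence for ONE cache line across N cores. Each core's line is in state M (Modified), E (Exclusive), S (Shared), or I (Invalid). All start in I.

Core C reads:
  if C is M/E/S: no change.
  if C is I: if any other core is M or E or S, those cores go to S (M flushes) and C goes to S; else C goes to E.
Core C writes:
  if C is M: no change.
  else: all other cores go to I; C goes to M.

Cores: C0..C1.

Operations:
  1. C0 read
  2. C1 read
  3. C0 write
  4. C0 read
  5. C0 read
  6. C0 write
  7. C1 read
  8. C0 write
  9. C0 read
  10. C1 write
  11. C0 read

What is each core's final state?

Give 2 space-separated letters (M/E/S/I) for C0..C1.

Op 1: C0 read [C0 read from I: no other sharers -> C0=E (exclusive)] -> [E,I]
Op 2: C1 read [C1 read from I: others=['C0=E'] -> C1=S, others downsized to S] -> [S,S]
Op 3: C0 write [C0 write: invalidate ['C1=S'] -> C0=M] -> [M,I]
Op 4: C0 read [C0 read: already in M, no change] -> [M,I]
Op 5: C0 read [C0 read: already in M, no change] -> [M,I]
Op 6: C0 write [C0 write: already M (modified), no change] -> [M,I]
Op 7: C1 read [C1 read from I: others=['C0=M'] -> C1=S, others downsized to S] -> [S,S]
Op 8: C0 write [C0 write: invalidate ['C1=S'] -> C0=M] -> [M,I]
Op 9: C0 read [C0 read: already in M, no change] -> [M,I]
Op 10: C1 write [C1 write: invalidate ['C0=M'] -> C1=M] -> [I,M]
Op 11: C0 read [C0 read from I: others=['C1=M'] -> C0=S, others downsized to S] -> [S,S]

Answer: S S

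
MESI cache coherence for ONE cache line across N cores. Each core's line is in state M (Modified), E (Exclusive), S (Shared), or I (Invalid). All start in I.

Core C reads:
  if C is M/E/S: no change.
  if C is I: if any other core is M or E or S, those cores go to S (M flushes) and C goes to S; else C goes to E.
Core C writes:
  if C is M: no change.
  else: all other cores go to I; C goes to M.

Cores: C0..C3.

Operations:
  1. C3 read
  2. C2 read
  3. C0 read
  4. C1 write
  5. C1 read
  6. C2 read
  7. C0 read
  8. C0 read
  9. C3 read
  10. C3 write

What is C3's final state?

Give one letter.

Answer: M

Derivation:
Op 1: C3 read [C3 read from I: no other sharers -> C3=E (exclusive)] -> [I,I,I,E]
Op 2: C2 read [C2 read from I: others=['C3=E'] -> C2=S, others downsized to S] -> [I,I,S,S]
Op 3: C0 read [C0 read from I: others=['C2=S', 'C3=S'] -> C0=S, others downsized to S] -> [S,I,S,S]
Op 4: C1 write [C1 write: invalidate ['C0=S', 'C2=S', 'C3=S'] -> C1=M] -> [I,M,I,I]
Op 5: C1 read [C1 read: already in M, no change] -> [I,M,I,I]
Op 6: C2 read [C2 read from I: others=['C1=M'] -> C2=S, others downsized to S] -> [I,S,S,I]
Op 7: C0 read [C0 read from I: others=['C1=S', 'C2=S'] -> C0=S, others downsized to S] -> [S,S,S,I]
Op 8: C0 read [C0 read: already in S, no change] -> [S,S,S,I]
Op 9: C3 read [C3 read from I: others=['C0=S', 'C1=S', 'C2=S'] -> C3=S, others downsized to S] -> [S,S,S,S]
Op 10: C3 write [C3 write: invalidate ['C0=S', 'C1=S', 'C2=S'] -> C3=M] -> [I,I,I,M]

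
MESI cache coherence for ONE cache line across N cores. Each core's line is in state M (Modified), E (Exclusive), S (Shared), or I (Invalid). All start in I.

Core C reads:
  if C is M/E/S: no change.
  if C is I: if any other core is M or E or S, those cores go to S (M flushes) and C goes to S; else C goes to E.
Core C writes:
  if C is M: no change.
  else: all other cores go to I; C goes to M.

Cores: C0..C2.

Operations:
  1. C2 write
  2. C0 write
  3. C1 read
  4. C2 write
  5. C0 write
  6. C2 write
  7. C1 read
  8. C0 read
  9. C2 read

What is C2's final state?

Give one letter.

Answer: S

Derivation:
Op 1: C2 write [C2 write: invalidate none -> C2=M] -> [I,I,M]
Op 2: C0 write [C0 write: invalidate ['C2=M'] -> C0=M] -> [M,I,I]
Op 3: C1 read [C1 read from I: others=['C0=M'] -> C1=S, others downsized to S] -> [S,S,I]
Op 4: C2 write [C2 write: invalidate ['C0=S', 'C1=S'] -> C2=M] -> [I,I,M]
Op 5: C0 write [C0 write: invalidate ['C2=M'] -> C0=M] -> [M,I,I]
Op 6: C2 write [C2 write: invalidate ['C0=M'] -> C2=M] -> [I,I,M]
Op 7: C1 read [C1 read from I: others=['C2=M'] -> C1=S, others downsized to S] -> [I,S,S]
Op 8: C0 read [C0 read from I: others=['C1=S', 'C2=S'] -> C0=S, others downsized to S] -> [S,S,S]
Op 9: C2 read [C2 read: already in S, no change] -> [S,S,S]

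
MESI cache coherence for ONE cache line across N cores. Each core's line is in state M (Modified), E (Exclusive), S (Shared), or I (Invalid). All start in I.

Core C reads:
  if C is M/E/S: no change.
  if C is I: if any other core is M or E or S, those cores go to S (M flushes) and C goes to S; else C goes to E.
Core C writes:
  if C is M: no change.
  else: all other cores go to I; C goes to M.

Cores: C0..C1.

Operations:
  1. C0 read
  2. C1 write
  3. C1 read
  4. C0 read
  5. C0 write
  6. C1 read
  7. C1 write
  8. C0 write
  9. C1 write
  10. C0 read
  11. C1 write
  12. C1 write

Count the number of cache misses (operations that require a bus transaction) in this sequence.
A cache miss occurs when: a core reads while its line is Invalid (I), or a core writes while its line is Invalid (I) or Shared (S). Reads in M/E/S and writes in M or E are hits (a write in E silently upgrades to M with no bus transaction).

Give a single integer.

Answer: 10

Derivation:
Op 1: C0 read [C0 read from I: no other sharers -> C0=E (exclusive)] -> [E,I] [MISS #1: read from I]
Op 2: C1 write [C1 write: invalidate ['C0=E'] -> C1=M] -> [I,M] [MISS #2: write from I]
Op 3: C1 read [C1 read: already in M, no change] -> [I,M] [hit: read from M]
Op 4: C0 read [C0 read from I: others=['C1=M'] -> C0=S, others downsized to S] -> [S,S] [MISS #3: read from I]
Op 5: C0 write [C0 write: invalidate ['C1=S'] -> C0=M] -> [M,I] [MISS #4: write from S]
Op 6: C1 read [C1 read from I: others=['C0=M'] -> C1=S, others downsized to S] -> [S,S] [MISS #5: read from I]
Op 7: C1 write [C1 write: invalidate ['C0=S'] -> C1=M] -> [I,M] [MISS #6: write from S]
Op 8: C0 write [C0 write: invalidate ['C1=M'] -> C0=M] -> [M,I] [MISS #7: write from I]
Op 9: C1 write [C1 write: invalidate ['C0=M'] -> C1=M] -> [I,M] [MISS #8: write from I]
Op 10: C0 read [C0 read from I: others=['C1=M'] -> C0=S, others downsized to S] -> [S,S] [MISS #9: read from I]
Op 11: C1 write [C1 write: invalidate ['C0=S'] -> C1=M] -> [I,M] [MISS #10: write from S]
Op 12: C1 write [C1 write: already M (modified), no change] -> [I,M] [hit: write from M]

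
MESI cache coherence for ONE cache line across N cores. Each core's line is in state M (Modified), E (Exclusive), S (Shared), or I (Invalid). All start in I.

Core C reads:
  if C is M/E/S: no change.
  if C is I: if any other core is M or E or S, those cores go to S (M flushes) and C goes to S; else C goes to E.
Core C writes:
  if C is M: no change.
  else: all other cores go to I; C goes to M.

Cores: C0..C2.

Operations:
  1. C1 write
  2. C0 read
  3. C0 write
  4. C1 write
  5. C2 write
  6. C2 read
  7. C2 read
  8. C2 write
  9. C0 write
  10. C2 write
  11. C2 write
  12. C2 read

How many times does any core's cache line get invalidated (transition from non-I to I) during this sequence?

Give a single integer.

Answer: 5

Derivation:
Op 1: C1 write [C1 write: invalidate none -> C1=M] -> [I,M,I] (invalidations this op: 0; running total: 0)
Op 2: C0 read [C0 read from I: others=['C1=M'] -> C0=S, others downsized to S] -> [S,S,I] (invalidations this op: 0; running total: 0)
Op 3: C0 write [C0 write: invalidate ['C1=S'] -> C0=M] -> [M,I,I] (invalidations this op: 1; running total: 1)
Op 4: C1 write [C1 write: invalidate ['C0=M'] -> C1=M] -> [I,M,I] (invalidations this op: 1; running total: 2)
Op 5: C2 write [C2 write: invalidate ['C1=M'] -> C2=M] -> [I,I,M] (invalidations this op: 1; running total: 3)
Op 6: C2 read [C2 read: already in M, no change] -> [I,I,M] (invalidations this op: 0; running total: 3)
Op 7: C2 read [C2 read: already in M, no change] -> [I,I,M] (invalidations this op: 0; running total: 3)
Op 8: C2 write [C2 write: already M (modified), no change] -> [I,I,M] (invalidations this op: 0; running total: 3)
Op 9: C0 write [C0 write: invalidate ['C2=M'] -> C0=M] -> [M,I,I] (invalidations this op: 1; running total: 4)
Op 10: C2 write [C2 write: invalidate ['C0=M'] -> C2=M] -> [I,I,M] (invalidations this op: 1; running total: 5)
Op 11: C2 write [C2 write: already M (modified), no change] -> [I,I,M] (invalidations this op: 0; running total: 5)
Op 12: C2 read [C2 read: already in M, no change] -> [I,I,M] (invalidations this op: 0; running total: 5)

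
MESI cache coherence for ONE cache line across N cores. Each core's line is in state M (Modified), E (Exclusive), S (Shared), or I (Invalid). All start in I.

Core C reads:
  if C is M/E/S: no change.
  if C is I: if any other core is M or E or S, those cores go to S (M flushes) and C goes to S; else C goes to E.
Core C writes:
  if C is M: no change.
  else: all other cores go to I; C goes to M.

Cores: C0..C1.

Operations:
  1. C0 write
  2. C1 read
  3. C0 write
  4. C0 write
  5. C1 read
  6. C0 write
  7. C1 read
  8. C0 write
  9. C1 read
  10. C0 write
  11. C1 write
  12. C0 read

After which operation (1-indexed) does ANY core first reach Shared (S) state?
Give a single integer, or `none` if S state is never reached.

Answer: 2

Derivation:
Op 1: C0 write [C0 write: invalidate none -> C0=M] -> [M,I]
Op 2: C1 read [C1 read from I: others=['C0=M'] -> C1=S, others downsized to S] -> [S,S]
  -> First S state at op 2; remaining ops need not be traced.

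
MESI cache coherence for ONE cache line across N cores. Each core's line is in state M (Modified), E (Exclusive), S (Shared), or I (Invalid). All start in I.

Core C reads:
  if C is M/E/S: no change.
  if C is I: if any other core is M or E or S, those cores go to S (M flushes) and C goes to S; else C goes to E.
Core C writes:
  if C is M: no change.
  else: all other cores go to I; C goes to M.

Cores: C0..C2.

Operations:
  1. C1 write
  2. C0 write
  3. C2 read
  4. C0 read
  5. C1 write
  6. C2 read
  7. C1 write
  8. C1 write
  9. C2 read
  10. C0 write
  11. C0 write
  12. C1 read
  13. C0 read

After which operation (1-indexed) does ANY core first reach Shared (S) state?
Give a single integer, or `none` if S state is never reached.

Answer: 3

Derivation:
Op 1: C1 write [C1 write: invalidate none -> C1=M] -> [I,M,I]
Op 2: C0 write [C0 write: invalidate ['C1=M'] -> C0=M] -> [M,I,I]
Op 3: C2 read [C2 read from I: others=['C0=M'] -> C2=S, others downsized to S] -> [S,I,S]
  -> First S state at op 3; remaining ops need not be traced.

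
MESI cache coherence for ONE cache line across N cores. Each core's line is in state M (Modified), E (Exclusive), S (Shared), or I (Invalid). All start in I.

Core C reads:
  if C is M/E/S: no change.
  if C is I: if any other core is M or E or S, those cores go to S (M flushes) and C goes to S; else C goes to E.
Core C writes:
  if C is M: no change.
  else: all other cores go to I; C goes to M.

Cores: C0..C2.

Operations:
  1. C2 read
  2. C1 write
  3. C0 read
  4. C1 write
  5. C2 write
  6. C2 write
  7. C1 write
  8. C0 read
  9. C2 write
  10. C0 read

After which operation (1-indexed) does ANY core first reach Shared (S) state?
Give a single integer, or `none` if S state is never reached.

Answer: 3

Derivation:
Op 1: C2 read [C2 read from I: no other sharers -> C2=E (exclusive)] -> [I,I,E]
Op 2: C1 write [C1 write: invalidate ['C2=E'] -> C1=M] -> [I,M,I]
Op 3: C0 read [C0 read from I: others=['C1=M'] -> C0=S, others downsized to S] -> [S,S,I]
  -> First S state at op 3; remaining ops need not be traced.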